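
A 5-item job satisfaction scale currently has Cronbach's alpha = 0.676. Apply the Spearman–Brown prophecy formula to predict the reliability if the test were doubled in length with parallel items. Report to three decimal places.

predicted reliability = 0.807

Length factor m = 2
α' = m·α / (1 + (m−1)·α)
   = 2 × 0.676 / (1 + (2 − 1) × 0.676)
   = 1.3520 / 1.6760 = 0.807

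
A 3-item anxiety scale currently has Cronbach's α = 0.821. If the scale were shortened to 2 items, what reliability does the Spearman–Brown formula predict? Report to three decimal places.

Length factor m = 2/3 = 0.6667
α' = m·α / (1 − (1−m)·α)
   = 2/3 × 0.821 / (1 − (1 − 2/3) × 0.821)
   = 0.5473 / 0.7263 = 0.754

predicted reliability = 0.754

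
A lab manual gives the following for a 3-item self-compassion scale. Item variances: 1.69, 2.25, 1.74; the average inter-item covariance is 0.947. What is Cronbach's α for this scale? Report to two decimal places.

α = 0.75

Σσ²ᵢ = 1.69 + 2.25 + 1.74 = 5.68
Sum of the 3 distinct covariances = 3 × 0.947 = 2.841
σ²_total = Σσ²ᵢ + 2·Σcov = 5.68 + 2 × 2.841 = 11.362
α = (3/2)·(1 − 5.68/11.362) = 0.75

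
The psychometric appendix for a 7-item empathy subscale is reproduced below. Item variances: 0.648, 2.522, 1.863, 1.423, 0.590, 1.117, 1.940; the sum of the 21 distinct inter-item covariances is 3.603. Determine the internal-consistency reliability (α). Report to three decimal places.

α = 0.486

Σσ²ᵢ = 0.648 + 2.522 + 1.863 + 1.423 + 0.590 + 1.117 + 1.940 = 10.103
Sum of distinct covariances = 3.603
total variance = Σσ²ᵢ + 2·Σcov = 10.103 + 2 × 3.603 = 17.309
α = (7/6)·(1 − 10.103/17.309) = 0.486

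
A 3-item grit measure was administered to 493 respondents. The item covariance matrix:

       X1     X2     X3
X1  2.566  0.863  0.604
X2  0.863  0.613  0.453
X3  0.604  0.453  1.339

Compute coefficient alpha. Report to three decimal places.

coefficient alpha = 0.689

ΣVar(i) = 2.566 + 0.613 + 1.339 = 4.518
Sum of the distinct covariances = 1.920
σ²_total = 4.518 + 2 × 1.920 = 8.358
α = (k/(k−1))·(1 − ΣVar(i)/σ²_total) = (3/2)·(1 − 4.518/8.358) = 0.689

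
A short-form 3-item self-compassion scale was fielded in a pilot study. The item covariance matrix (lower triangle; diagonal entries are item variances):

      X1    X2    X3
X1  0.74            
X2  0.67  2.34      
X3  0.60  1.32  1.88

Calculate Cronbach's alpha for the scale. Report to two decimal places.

sum of item variances = 0.74 + 2.34 + 1.88 = 4.96
Σ_{i<j} σ_ij = 2.59
Var(T) = 4.96 + 2 × 2.59 = 10.14
α = (k/(k−1))·(1 − sum of item variances/Var(T)) = (3/2)·(1 − 4.96/10.14) = 0.77

α = 0.77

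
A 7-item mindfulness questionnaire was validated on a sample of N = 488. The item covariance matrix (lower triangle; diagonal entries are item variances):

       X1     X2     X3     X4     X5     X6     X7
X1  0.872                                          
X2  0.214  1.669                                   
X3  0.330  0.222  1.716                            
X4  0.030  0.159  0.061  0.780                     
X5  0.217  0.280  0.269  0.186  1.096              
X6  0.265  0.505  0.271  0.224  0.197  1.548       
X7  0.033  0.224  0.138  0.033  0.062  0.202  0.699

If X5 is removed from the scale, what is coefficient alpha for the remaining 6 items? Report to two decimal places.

coefficient alpha = 0.53

Remaining items: X1, X2, X3, X4, X6, X7 (k = 6).
Σσ²ᵢ = 0.872 + 1.669 + 1.716 + 0.780 + 1.548 + 0.699 = 7.284
Var(T) = 7.284 + 2 × 2.911 = 13.106
α (item deleted) = (6/5)·(1 − 7.284/13.106) = 0.53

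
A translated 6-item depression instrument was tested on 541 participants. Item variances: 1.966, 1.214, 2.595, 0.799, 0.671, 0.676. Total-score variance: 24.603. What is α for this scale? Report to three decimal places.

α = 0.814

sum of item variances = 1.966 + 1.214 + 2.595 + 0.799 + 0.671 + 0.676 = 7.921
α = (k/(k−1))·(1 − sum of item variances/total variance) = (6/5)·(1 − 7.921/24.603) = 0.814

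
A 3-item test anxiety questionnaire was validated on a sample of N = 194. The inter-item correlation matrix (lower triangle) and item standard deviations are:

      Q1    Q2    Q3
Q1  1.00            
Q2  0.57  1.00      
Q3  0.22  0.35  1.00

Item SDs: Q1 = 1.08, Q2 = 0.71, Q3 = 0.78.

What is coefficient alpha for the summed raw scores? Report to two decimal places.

α = 0.63

Σσ²ᵢ = 1.08² + 0.71² + 0.78² = 2.2789
Covariances σ_ij = r_ij · s_i · s_j:
  σ(Q1,Q2) = 0.57 × 1.08 × 0.71 = 0.4371
  σ(Q1,Q3) = 0.22 × 1.08 × 0.78 = 0.1853
  σ(Q2,Q3) = 0.35 × 0.71 × 0.78 = 0.1938
σ²_T = Σσ²ᵢ + 2·Σσ_ij = 2.2789 + 2 × 0.8162 = 3.9113
α = (3/2)·(1 − 2.2789/3.9113) = 0.63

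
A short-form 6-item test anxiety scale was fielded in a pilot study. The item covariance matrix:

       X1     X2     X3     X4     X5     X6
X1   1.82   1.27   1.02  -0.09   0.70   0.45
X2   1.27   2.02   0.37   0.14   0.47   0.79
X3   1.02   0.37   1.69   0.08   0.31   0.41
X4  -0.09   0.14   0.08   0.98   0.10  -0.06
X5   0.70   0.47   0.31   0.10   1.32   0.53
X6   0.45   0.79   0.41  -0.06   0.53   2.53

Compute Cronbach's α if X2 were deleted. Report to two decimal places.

Remaining items: X1, X3, X4, X5, X6 (k = 5).
Σσᵢ² = 1.82 + 1.69 + 0.98 + 1.32 + 2.53 = 8.34
total variance = 8.34 + 2 × 3.45 = 15.24
α (item deleted) = (5/4)·(1 − 8.34/15.24) = 0.57

Cronbach's α = 0.57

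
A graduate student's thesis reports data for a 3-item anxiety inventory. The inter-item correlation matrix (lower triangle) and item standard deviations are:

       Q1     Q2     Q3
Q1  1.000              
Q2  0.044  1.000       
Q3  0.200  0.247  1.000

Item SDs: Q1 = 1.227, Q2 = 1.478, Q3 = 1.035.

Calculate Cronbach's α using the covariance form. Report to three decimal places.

Σσ²ᵢ = 1.227² + 1.478² + 1.035² = 4.7612
Covariances σ_ij = r_ij · s_i · s_j:
  σ(Q1,Q2) = 0.044 × 1.227 × 1.478 = 0.0798
  σ(Q1,Q3) = 0.200 × 1.227 × 1.035 = 0.2540
  σ(Q2,Q3) = 0.247 × 1.478 × 1.035 = 0.3778
σ²_T = Σσ²ᵢ + 2·Σσ_ij = 4.7612 + 2 × 0.7116 = 6.1844
α = (3/2)·(1 − 4.7612/6.1844) = 0.345

Cronbach's α = 0.345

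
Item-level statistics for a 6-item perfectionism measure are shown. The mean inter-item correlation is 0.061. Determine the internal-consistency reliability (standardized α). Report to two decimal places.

α = 0.28

Standardized α = k·r̄ / (1 + (k−1)·r̄) = 6 × 0.061 / (1 + 5 × 0.061)
  = 0.3660 / 1.3050 = 0.28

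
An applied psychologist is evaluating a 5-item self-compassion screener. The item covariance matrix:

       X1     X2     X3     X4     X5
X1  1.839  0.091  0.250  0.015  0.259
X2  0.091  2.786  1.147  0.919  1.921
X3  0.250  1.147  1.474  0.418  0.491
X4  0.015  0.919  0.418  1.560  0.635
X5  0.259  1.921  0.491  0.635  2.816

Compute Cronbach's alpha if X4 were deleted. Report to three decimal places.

Remaining items: X1, X2, X3, X5 (k = 4).
ΣVar(i) = 1.839 + 2.786 + 1.474 + 2.816 = 8.915
Var(T) = 8.915 + 2 × 4.159 = 17.233
α (item deleted) = (4/3)·(1 − 8.915/17.233) = 0.644

Cronbach's alpha = 0.644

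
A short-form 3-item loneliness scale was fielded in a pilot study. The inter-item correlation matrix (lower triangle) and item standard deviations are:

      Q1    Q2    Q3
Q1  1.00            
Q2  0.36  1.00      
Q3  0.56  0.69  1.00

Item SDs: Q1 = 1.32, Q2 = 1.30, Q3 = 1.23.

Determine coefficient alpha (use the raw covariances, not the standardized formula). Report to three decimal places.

coefficient alpha = 0.773

Σσ²ᵢ = 1.32² + 1.30² + 1.23² = 4.9453
Covariances σ_ij = r_ij · s_i · s_j:
  σ(Q1,Q2) = 0.36 × 1.32 × 1.30 = 0.6178
  σ(Q1,Q3) = 0.56 × 1.32 × 1.23 = 0.9092
  σ(Q2,Q3) = 0.69 × 1.30 × 1.23 = 1.1033
σ²_T = Σσ²ᵢ + 2·Σσ_ij = 4.9453 + 2 × 2.6303 = 10.2059
α = (3/2)·(1 − 4.9453/10.2059) = 0.773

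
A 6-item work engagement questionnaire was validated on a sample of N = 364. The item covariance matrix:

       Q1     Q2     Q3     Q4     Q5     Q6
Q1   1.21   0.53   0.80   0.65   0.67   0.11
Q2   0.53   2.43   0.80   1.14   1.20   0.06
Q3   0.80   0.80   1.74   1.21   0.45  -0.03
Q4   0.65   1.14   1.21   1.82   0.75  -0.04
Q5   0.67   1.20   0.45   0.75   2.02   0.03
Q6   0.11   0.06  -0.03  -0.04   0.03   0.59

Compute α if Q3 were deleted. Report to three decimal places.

α = 0.698

Remaining items: Q1, Q2, Q4, Q5, Q6 (k = 5).
Σσ²ᵢ = 1.21 + 2.43 + 1.82 + 2.02 + 0.59 = 8.07
σ²_total = 8.07 + 2 × 5.10 = 18.27
α (item deleted) = (5/4)·(1 − 8.07/18.27) = 0.698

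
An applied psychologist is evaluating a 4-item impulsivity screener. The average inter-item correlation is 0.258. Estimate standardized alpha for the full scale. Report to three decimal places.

Standardized α = k·r̄ / (1 + (k−1)·r̄) = 4 × 0.258 / (1 + 3 × 0.258)
  = 1.0320 / 1.7740 = 0.582

standardized alpha = 0.582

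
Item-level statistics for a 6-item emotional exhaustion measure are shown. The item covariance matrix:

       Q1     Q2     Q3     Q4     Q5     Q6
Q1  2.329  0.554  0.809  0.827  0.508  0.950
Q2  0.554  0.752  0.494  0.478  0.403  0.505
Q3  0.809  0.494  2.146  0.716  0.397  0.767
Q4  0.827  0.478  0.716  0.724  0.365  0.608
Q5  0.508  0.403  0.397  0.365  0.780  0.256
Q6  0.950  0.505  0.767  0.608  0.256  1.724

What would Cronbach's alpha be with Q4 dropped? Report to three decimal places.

Remaining items: Q1, Q2, Q3, Q5, Q6 (k = 5).
ΣVar(i) = 2.329 + 0.752 + 2.146 + 0.780 + 1.724 = 7.731
σ²_T = 7.731 + 2 × 5.643 = 19.017
α (item deleted) = (5/4)·(1 − 7.731/19.017) = 0.742

α = 0.742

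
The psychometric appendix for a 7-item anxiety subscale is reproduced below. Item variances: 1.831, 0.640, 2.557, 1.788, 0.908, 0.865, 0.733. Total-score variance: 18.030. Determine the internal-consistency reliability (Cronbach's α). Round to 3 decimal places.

Cronbach's α = 0.563

sum of item variances = 1.831 + 0.640 + 2.557 + 1.788 + 0.908 + 0.865 + 0.733 = 9.322
α = (k/(k−1))·(1 − sum of item variances/Var(T)) = (7/6)·(1 − 9.322/18.030) = 0.563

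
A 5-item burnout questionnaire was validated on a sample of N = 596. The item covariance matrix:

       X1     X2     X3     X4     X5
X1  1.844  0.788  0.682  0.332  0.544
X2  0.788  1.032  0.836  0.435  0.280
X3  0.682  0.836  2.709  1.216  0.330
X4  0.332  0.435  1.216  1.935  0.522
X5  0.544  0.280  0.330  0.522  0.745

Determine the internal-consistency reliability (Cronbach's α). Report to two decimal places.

ΣVar(i) = 1.844 + 1.032 + 2.709 + 1.935 + 0.745 = 8.265
Sum of off-diagonal covariances = 5.965
Var(T) = 8.265 + 2 × 5.965 = 20.195
α = (k/(k−1))·(1 − ΣVar(i)/Var(T)) = (5/4)·(1 − 8.265/20.195) = 0.74

Cronbach's α = 0.74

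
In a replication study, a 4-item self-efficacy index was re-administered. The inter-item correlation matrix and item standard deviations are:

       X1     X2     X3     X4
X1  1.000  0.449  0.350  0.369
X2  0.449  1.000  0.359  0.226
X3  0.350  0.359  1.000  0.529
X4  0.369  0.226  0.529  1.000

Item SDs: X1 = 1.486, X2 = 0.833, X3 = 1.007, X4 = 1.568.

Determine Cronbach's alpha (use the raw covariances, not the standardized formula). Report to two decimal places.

Σσ²ᵢ = 1.486² + 0.833² + 1.007² + 1.568² = 6.3748
Covariances σ_ij = r_ij · s_i · s_j:
  σ(X1,X2) = 0.449 × 1.486 × 0.833 = 0.5558
  σ(X1,X3) = 0.350 × 1.486 × 1.007 = 0.5237
  σ(X1,X4) = 0.369 × 1.486 × 1.568 = 0.8598
  σ(X2,X3) = 0.359 × 0.833 × 1.007 = 0.3011
  σ(X2,X4) = 0.226 × 0.833 × 1.568 = 0.2952
  σ(X3,X4) = 0.529 × 1.007 × 1.568 = 0.8353
σ²_T = Σσ²ᵢ + 2·Σσ_ij = 6.3748 + 2 × 3.3709 = 13.1166
α = (4/3)·(1 − 6.3748/13.1166) = 0.69

Cronbach's alpha = 0.69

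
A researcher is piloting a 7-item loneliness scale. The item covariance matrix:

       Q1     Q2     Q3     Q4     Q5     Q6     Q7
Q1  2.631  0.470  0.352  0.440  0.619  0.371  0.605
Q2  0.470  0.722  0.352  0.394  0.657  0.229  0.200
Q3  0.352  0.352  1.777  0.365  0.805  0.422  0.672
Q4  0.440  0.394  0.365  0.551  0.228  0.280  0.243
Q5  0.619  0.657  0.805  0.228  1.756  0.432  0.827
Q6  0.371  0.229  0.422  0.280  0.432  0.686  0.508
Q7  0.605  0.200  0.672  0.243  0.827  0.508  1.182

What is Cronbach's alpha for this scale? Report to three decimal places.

α = 0.782

Σσ²ᵢ = 2.631 + 0.722 + 1.777 + 0.551 + 1.756 + 0.686 + 1.182 = 9.305
Sum of the distinct covariances = 9.471
Var(T) = 9.305 + 2 × 9.471 = 28.247
α = (k/(k−1))·(1 − Σσ²ᵢ/Var(T)) = (7/6)·(1 − 9.305/28.247) = 0.782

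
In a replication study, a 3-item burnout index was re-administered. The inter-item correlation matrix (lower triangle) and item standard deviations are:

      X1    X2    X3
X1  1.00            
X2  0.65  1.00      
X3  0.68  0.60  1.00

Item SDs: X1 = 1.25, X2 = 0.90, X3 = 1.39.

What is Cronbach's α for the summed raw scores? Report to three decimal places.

Σσ²ᵢ = 1.25² + 0.90² + 1.39² = 4.3046
Covariances σ_ij = r_ij · s_i · s_j:
  σ(X1,X2) = 0.65 × 1.25 × 0.90 = 0.7313
  σ(X1,X3) = 0.68 × 1.25 × 1.39 = 1.1815
  σ(X2,X3) = 0.60 × 0.90 × 1.39 = 0.7506
σ²_T = Σσ²ᵢ + 2·Σσ_ij = 4.3046 + 2 × 2.6634 = 9.6314
α = (3/2)·(1 − 4.3046/9.6314) = 0.830

Cronbach's α = 0.830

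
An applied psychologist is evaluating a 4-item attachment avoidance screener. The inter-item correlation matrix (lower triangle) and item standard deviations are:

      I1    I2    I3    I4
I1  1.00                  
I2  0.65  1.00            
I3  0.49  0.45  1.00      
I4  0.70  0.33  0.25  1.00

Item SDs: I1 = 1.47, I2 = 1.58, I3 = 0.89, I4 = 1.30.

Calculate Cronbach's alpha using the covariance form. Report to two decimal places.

α = 0.78

Σσ²ᵢ = 1.47² + 1.58² + 0.89² + 1.30² = 7.1394
Covariances σ_ij = r_ij · s_i · s_j:
  σ(I1,I2) = 0.65 × 1.47 × 1.58 = 1.5097
  σ(I1,I3) = 0.49 × 1.47 × 0.89 = 0.6411
  σ(I1,I4) = 0.70 × 1.47 × 1.30 = 1.3377
  σ(I2,I3) = 0.45 × 1.58 × 0.89 = 0.6328
  σ(I2,I4) = 0.33 × 1.58 × 1.30 = 0.6778
  σ(I3,I4) = 0.25 × 0.89 × 1.30 = 0.2893
σ²_T = Σσ²ᵢ + 2·Σσ_ij = 7.1394 + 2 × 5.0884 = 17.3162
α = (4/3)·(1 − 7.1394/17.3162) = 0.78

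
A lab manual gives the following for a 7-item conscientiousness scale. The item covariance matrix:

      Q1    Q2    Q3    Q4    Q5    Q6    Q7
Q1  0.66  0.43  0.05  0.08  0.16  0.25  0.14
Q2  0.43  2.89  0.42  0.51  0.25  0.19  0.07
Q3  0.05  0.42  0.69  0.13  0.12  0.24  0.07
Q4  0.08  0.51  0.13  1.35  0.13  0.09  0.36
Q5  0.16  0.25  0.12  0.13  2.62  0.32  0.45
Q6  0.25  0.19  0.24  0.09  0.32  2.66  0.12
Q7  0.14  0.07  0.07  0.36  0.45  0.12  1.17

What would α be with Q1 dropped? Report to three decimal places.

Remaining items: Q2, Q3, Q4, Q5, Q6, Q7 (k = 6).
ΣVar(i) = 2.89 + 0.69 + 1.35 + 2.62 + 2.66 + 1.17 = 11.38
total variance = 11.38 + 2 × 3.47 = 18.32
α (item deleted) = (6/5)·(1 − 11.38/18.32) = 0.455

α = 0.455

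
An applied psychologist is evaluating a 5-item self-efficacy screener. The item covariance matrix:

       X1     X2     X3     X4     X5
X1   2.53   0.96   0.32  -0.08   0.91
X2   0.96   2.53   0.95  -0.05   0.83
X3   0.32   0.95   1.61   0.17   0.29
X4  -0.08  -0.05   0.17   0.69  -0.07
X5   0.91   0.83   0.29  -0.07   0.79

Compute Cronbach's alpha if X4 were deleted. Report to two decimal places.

Cronbach's alpha = 0.71

Remaining items: X1, X2, X3, X5 (k = 4).
Σσ²ᵢ = 2.53 + 2.53 + 1.61 + 0.79 = 7.46
Var(T) = 7.46 + 2 × 4.26 = 15.98
α (item deleted) = (4/3)·(1 − 7.46/15.98) = 0.71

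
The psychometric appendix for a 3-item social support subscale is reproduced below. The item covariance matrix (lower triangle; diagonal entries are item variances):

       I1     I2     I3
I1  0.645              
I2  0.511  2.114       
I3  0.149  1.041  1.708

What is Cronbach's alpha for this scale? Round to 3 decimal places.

ΣVar(i) = 0.645 + 2.114 + 1.708 = 4.467
Sum of off-diagonal covariances = 1.701
σ²_total = 4.467 + 2 × 1.701 = 7.869
α = (k/(k−1))·(1 − ΣVar(i)/σ²_total) = (3/2)·(1 − 4.467/7.869) = 0.648

α = 0.648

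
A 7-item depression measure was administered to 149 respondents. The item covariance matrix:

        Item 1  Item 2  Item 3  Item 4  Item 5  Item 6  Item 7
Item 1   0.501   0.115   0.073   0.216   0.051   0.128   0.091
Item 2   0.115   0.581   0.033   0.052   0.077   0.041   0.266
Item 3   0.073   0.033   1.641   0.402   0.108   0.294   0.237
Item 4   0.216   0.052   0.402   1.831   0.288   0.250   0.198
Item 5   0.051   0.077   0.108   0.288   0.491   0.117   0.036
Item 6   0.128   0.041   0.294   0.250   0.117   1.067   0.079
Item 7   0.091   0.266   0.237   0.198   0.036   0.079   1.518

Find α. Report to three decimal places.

Σσᵢ² = 0.501 + 0.581 + 1.641 + 1.831 + 0.491 + 1.067 + 1.518 = 7.630
Sum of off-diagonal covariances = 3.152
total variance = 7.630 + 2 × 3.152 = 13.934
α = (k/(k−1))·(1 − Σσᵢ²/total variance) = (7/6)·(1 − 7.630/13.934) = 0.528

α = 0.528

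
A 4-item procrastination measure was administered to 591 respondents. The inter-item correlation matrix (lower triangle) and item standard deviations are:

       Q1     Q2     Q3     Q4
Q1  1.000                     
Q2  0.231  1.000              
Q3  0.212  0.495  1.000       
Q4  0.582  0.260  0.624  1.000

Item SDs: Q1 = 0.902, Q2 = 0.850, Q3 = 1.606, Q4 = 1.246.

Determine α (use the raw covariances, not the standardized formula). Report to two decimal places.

Σσ²ᵢ = 0.902² + 0.850² + 1.606² + 1.246² = 5.6679
Covariances σ_ij = r_ij · s_i · s_j:
  σ(Q1,Q2) = 0.231 × 0.902 × 0.850 = 0.1771
  σ(Q1,Q3) = 0.212 × 0.902 × 1.606 = 0.3071
  σ(Q1,Q4) = 0.582 × 0.902 × 1.246 = 0.6541
  σ(Q2,Q3) = 0.495 × 0.850 × 1.606 = 0.6757
  σ(Q2,Q4) = 0.260 × 0.850 × 1.246 = 0.2754
  σ(Q3,Q4) = 0.624 × 1.606 × 1.246 = 1.2487
σ²_T = Σσ²ᵢ + 2·Σσ_ij = 5.6679 + 2 × 3.3381 = 12.3441
α = (4/3)·(1 − 5.6679/12.3441) = 0.72

α = 0.72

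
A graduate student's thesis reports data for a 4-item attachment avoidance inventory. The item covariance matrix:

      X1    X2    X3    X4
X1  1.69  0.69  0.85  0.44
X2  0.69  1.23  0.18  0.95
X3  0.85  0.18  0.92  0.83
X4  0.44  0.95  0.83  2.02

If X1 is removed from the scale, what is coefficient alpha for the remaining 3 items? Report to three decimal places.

Remaining items: X2, X3, X4 (k = 3).
ΣVar(i) = 1.23 + 0.92 + 2.02 = 4.17
Var(T) = 4.17 + 2 × 1.96 = 8.09
α (item deleted) = (3/2)·(1 − 4.17/8.09) = 0.727

α = 0.727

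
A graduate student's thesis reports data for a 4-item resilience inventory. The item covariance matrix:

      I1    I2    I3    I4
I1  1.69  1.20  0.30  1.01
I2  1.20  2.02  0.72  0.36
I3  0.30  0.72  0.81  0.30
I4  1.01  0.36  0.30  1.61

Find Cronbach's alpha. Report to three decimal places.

α = 0.746

sum of item variances = 1.69 + 2.02 + 0.81 + 1.61 = 6.13
Sum of off-diagonal covariances = 3.89
total variance = 6.13 + 2 × 3.89 = 13.91
α = (k/(k−1))·(1 − sum of item variances/total variance) = (4/3)·(1 − 6.13/13.91) = 0.746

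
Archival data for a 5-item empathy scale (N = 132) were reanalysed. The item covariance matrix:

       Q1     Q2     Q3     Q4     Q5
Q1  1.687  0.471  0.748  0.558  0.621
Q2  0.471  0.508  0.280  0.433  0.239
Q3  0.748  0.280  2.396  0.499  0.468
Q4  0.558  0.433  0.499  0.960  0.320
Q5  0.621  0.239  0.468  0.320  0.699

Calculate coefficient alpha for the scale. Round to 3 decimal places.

coefficient alpha = 0.747

sum of item variances = 1.687 + 0.508 + 2.396 + 0.960 + 0.699 = 6.250
Σ_{i<j} σ_ij = 4.637
σ²_total = 6.250 + 2 × 4.637 = 15.524
α = (k/(k−1))·(1 − sum of item variances/σ²_total) = (5/4)·(1 − 6.250/15.524) = 0.747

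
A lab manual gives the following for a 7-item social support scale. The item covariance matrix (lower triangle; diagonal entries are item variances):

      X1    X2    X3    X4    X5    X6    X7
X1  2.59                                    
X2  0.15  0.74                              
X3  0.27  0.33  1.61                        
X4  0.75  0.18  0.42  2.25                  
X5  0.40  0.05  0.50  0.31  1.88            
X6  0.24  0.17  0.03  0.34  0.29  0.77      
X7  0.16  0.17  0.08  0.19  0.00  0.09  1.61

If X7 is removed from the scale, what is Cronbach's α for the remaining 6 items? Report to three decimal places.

Cronbach's α = 0.569

Remaining items: X1, X2, X3, X4, X5, X6 (k = 6).
sum of item variances = 2.59 + 0.74 + 1.61 + 2.25 + 1.88 + 0.77 = 9.84
Var(T) = 9.84 + 2 × 4.43 = 18.70
α (item deleted) = (6/5)·(1 − 9.84/18.70) = 0.569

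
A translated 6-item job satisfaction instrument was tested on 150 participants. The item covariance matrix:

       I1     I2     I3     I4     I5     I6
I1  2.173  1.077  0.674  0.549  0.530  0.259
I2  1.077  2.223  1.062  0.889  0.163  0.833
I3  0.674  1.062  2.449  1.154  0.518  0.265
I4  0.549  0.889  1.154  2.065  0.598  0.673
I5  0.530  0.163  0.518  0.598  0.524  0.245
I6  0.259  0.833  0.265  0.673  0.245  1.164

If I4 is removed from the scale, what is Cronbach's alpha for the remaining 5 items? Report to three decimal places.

Remaining items: I1, I2, I3, I5, I6 (k = 5).
Σσᵢ² = 2.173 + 2.223 + 2.449 + 0.524 + 1.164 = 8.533
Var(T) = 8.533 + 2 × 5.626 = 19.785
α (item deleted) = (5/4)·(1 − 8.533/19.785) = 0.711

Cronbach's alpha = 0.711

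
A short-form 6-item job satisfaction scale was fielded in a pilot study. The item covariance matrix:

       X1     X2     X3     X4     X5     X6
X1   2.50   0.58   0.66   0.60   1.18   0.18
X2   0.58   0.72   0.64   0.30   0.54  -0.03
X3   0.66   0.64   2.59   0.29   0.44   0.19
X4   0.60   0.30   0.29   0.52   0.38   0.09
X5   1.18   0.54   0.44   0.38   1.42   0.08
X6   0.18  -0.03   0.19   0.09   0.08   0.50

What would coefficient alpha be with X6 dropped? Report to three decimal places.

α = 0.739

Remaining items: X1, X2, X3, X4, X5 (k = 5).
ΣVar(i) = 2.50 + 0.72 + 2.59 + 0.52 + 1.42 = 7.75
Var(T) = 7.75 + 2 × 5.61 = 18.97
α (item deleted) = (5/4)·(1 − 7.75/18.97) = 0.739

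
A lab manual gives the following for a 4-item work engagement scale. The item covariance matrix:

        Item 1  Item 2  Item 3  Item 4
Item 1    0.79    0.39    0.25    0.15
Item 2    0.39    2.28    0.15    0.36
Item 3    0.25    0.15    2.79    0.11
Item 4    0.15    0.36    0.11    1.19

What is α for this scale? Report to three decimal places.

Σσ²ᵢ = 0.79 + 2.28 + 2.79 + 1.19 = 7.05
Sum of the distinct covariances = 1.41
σ²_total = 7.05 + 2 × 1.41 = 9.87
α = (k/(k−1))·(1 − Σσ²ᵢ/σ²_total) = (4/3)·(1 − 7.05/9.87) = 0.381

α = 0.381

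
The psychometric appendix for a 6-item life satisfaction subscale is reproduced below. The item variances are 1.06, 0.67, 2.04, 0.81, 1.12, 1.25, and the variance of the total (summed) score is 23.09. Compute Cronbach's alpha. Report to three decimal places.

Cronbach's alpha = 0.839

ΣVar(i) = 1.06 + 0.67 + 2.04 + 0.81 + 1.12 + 1.25 = 6.95
α = (k/(k−1))·(1 − ΣVar(i)/total variance) = (6/5)·(1 − 6.95/23.09) = 0.839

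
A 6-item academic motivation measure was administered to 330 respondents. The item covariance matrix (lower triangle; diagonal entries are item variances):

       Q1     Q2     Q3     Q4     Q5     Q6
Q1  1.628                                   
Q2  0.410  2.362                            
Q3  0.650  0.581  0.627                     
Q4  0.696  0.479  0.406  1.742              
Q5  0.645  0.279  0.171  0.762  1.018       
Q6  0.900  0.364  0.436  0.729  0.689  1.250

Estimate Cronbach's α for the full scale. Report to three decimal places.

α = 0.786

Σσᵢ² = 1.628 + 2.362 + 0.627 + 1.742 + 1.018 + 1.250 = 8.627
Sum of the distinct covariances = 8.197
Var(T) = 8.627 + 2 × 8.197 = 25.021
α = (k/(k−1))·(1 − Σσᵢ²/Var(T)) = (6/5)·(1 − 8.627/25.021) = 0.786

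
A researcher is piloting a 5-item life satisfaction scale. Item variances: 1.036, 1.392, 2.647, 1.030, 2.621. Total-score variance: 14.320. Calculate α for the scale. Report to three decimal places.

α = 0.488

ΣVar(i) = 1.036 + 1.392 + 2.647 + 1.030 + 2.621 = 8.726
α = (k/(k−1))·(1 − ΣVar(i)/total variance) = (5/4)·(1 − 8.726/14.320) = 0.488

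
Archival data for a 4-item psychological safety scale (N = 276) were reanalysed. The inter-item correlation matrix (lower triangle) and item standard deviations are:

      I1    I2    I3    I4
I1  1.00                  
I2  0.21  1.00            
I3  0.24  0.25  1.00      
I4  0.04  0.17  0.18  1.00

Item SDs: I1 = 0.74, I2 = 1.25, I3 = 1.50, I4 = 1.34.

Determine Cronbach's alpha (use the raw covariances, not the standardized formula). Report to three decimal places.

Σσ²ᵢ = 0.74² + 1.25² + 1.50² + 1.34² = 6.1557
Covariances σ_ij = r_ij · s_i · s_j:
  σ(I1,I2) = 0.21 × 0.74 × 1.25 = 0.1942
  σ(I1,I3) = 0.24 × 0.74 × 1.50 = 0.2664
  σ(I1,I4) = 0.04 × 0.74 × 1.34 = 0.0397
  σ(I2,I3) = 0.25 × 1.25 × 1.50 = 0.4688
  σ(I2,I4) = 0.17 × 1.25 × 1.34 = 0.2848
  σ(I3,I4) = 0.18 × 1.50 × 1.34 = 0.3618
σ²_T = Σσ²ᵢ + 2·Σσ_ij = 6.1557 + 2 × 1.6157 = 9.3871
α = (4/3)·(1 − 6.1557/9.3871) = 0.459

Cronbach's alpha = 0.459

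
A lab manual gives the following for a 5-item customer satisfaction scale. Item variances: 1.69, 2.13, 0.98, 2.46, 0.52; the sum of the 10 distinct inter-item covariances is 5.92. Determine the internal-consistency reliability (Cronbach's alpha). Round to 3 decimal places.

ΣVar(i) = 1.69 + 2.13 + 0.98 + 2.46 + 0.52 = 7.78
Sum of distinct covariances = 5.92
σ²_total = ΣVar(i) + 2·Σcov = 7.78 + 2 × 5.92 = 19.62
α = (5/4)·(1 − 7.78/19.62) = 0.754

α = 0.754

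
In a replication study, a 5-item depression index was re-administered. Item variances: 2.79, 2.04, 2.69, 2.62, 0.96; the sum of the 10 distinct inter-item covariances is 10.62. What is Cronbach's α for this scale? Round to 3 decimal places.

α = 0.821

ΣVar(i) = 2.79 + 2.04 + 2.69 + 2.62 + 0.96 = 11.10
Sum of distinct covariances = 10.62
σ²_total = ΣVar(i) + 2·Σcov = 11.10 + 2 × 10.62 = 32.34
α = (5/4)·(1 − 11.10/32.34) = 0.821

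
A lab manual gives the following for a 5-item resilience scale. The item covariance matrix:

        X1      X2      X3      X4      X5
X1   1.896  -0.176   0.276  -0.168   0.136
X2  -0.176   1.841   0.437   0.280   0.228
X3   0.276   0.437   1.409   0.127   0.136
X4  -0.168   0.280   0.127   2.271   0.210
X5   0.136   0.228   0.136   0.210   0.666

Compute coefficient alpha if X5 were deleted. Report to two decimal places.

α = 0.23

Remaining items: X1, X2, X3, X4 (k = 4).
Σσ²ᵢ = 1.896 + 1.841 + 1.409 + 2.271 = 7.417
σ²_total = 7.417 + 2 × 0.776 = 8.969
α (item deleted) = (4/3)·(1 − 7.417/8.969) = 0.23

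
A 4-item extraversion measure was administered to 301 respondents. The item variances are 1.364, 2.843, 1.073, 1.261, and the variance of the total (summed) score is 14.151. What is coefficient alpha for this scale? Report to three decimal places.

ΣVar(i) = 1.364 + 2.843 + 1.073 + 1.261 = 6.541
α = (k/(k−1))·(1 − ΣVar(i)/σ²_T) = (4/3)·(1 − 6.541/14.151) = 0.717

α = 0.717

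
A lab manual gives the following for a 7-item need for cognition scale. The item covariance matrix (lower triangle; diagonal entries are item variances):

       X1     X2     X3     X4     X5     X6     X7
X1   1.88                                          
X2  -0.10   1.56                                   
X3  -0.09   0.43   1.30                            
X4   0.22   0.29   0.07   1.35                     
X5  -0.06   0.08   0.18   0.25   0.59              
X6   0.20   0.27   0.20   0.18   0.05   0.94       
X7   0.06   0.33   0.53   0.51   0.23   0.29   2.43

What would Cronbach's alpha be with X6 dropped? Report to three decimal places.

Remaining items: X1, X2, X3, X4, X5, X7 (k = 6).
Σσᵢ² = 1.88 + 1.56 + 1.30 + 1.35 + 0.59 + 2.43 = 9.11
σ²_total = 9.11 + 2 × 2.93 = 14.97
α (item deleted) = (6/5)·(1 − 9.11/14.97) = 0.470

Cronbach's alpha = 0.470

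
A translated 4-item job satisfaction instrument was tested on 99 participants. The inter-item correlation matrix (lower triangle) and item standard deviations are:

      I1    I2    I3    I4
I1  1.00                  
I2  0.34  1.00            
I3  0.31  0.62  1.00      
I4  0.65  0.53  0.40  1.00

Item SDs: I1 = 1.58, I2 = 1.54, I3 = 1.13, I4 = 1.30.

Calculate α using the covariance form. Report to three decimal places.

Σσ²ᵢ = 1.58² + 1.54² + 1.13² + 1.30² = 7.8349
Covariances σ_ij = r_ij · s_i · s_j:
  σ(I1,I2) = 0.34 × 1.58 × 1.54 = 0.8273
  σ(I1,I3) = 0.31 × 1.58 × 1.13 = 0.5535
  σ(I1,I4) = 0.65 × 1.58 × 1.30 = 1.3351
  σ(I2,I3) = 0.62 × 1.54 × 1.13 = 1.0789
  σ(I2,I4) = 0.53 × 1.54 × 1.30 = 1.0611
  σ(I3,I4) = 0.40 × 1.13 × 1.30 = 0.5876
σ²_T = Σσ²ᵢ + 2·Σσ_ij = 7.8349 + 2 × 5.4435 = 18.7219
α = (4/3)·(1 − 7.8349/18.7219) = 0.775

α = 0.775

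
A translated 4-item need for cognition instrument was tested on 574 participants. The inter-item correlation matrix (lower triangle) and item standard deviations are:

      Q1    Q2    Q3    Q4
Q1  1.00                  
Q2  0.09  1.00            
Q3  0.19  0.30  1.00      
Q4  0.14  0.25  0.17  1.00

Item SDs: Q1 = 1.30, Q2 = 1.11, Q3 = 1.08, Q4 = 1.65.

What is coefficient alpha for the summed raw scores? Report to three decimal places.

Σσ²ᵢ = 1.30² + 1.11² + 1.08² + 1.65² = 6.8110
Covariances σ_ij = r_ij · s_i · s_j:
  σ(Q1,Q2) = 0.09 × 1.30 × 1.11 = 0.1299
  σ(Q1,Q3) = 0.19 × 1.30 × 1.08 = 0.2668
  σ(Q1,Q4) = 0.14 × 1.30 × 1.65 = 0.3003
  σ(Q2,Q3) = 0.30 × 1.11 × 1.08 = 0.3596
  σ(Q2,Q4) = 0.25 × 1.11 × 1.65 = 0.4579
  σ(Q3,Q4) = 0.17 × 1.08 × 1.65 = 0.3029
σ²_T = Σσ²ᵢ + 2·Σσ_ij = 6.8110 + 2 × 1.8174 = 10.4458
α = (4/3)·(1 − 6.8110/10.4458) = 0.464

α = 0.464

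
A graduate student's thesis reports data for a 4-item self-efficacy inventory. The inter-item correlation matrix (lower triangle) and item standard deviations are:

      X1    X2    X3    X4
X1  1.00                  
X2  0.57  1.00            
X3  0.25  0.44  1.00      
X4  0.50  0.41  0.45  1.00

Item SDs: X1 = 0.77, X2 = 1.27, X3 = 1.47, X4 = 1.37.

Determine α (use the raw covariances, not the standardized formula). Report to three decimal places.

α = 0.733

Σσ²ᵢ = 0.77² + 1.27² + 1.47² + 1.37² = 6.2436
Covariances σ_ij = r_ij · s_i · s_j:
  σ(X1,X2) = 0.57 × 0.77 × 1.27 = 0.5574
  σ(X1,X3) = 0.25 × 0.77 × 1.47 = 0.2830
  σ(X1,X4) = 0.50 × 0.77 × 1.37 = 0.5275
  σ(X2,X3) = 0.44 × 1.27 × 1.47 = 0.8214
  σ(X2,X4) = 0.41 × 1.27 × 1.37 = 0.7134
  σ(X3,X4) = 0.45 × 1.47 × 1.37 = 0.9063
σ²_T = Σσ²ᵢ + 2·Σσ_ij = 6.2436 + 2 × 3.8090 = 13.8616
α = (4/3)·(1 − 6.2436/13.8616) = 0.733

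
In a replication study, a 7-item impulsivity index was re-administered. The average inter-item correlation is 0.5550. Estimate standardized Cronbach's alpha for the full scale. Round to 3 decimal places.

Standardized α = k·r̄ / (1 + (k−1)·r̄) = 7 × 0.5550 / (1 + 6 × 0.5550)
  = 3.8850 / 4.3300 = 0.897

standardized Cronbach's alpha = 0.897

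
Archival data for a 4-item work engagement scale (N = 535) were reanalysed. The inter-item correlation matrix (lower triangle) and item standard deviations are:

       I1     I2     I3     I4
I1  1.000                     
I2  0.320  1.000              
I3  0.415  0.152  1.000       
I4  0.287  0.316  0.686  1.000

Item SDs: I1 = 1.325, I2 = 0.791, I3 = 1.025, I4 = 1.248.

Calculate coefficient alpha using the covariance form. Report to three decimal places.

coefficient alpha = 0.691

Σσ²ᵢ = 1.325² + 0.791² + 1.025² + 1.248² = 4.9894
Covariances σ_ij = r_ij · s_i · s_j:
  σ(I1,I2) = 0.320 × 1.325 × 0.791 = 0.3354
  σ(I1,I3) = 0.415 × 1.325 × 1.025 = 0.5636
  σ(I1,I4) = 0.287 × 1.325 × 1.248 = 0.4746
  σ(I2,I3) = 0.152 × 0.791 × 1.025 = 0.1232
  σ(I2,I4) = 0.316 × 0.791 × 1.248 = 0.3119
  σ(I3,I4) = 0.686 × 1.025 × 1.248 = 0.8775
σ²_T = Σσ²ᵢ + 2·Σσ_ij = 4.9894 + 2 × 2.6862 = 10.3618
α = (4/3)·(1 − 4.9894/10.3618) = 0.691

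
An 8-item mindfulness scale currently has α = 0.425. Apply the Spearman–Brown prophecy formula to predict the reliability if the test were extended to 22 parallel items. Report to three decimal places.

Length factor m = 22/8 = 2.7500
α' = m·α / (1 + (m−1)·α)
   = 22/8 × 0.425 / (1 + (22/8 − 1) × 0.425)
   = 1.1687 / 1.7437 = 0.670

predicted reliability = 0.670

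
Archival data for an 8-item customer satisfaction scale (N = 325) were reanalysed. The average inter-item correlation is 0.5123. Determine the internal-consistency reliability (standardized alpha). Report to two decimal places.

Standardized α = k·r̄ / (1 + (k−1)·r̄) = 8 × 0.5123 / (1 + 7 × 0.5123)
  = 4.0984 / 4.5861 = 0.89

standardized alpha = 0.89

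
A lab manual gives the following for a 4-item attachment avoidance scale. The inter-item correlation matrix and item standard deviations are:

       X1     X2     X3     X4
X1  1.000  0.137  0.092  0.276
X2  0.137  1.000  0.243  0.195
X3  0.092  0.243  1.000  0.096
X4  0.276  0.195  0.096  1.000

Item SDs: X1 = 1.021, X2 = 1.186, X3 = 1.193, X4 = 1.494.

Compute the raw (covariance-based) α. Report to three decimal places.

Σσ²ᵢ = 1.021² + 1.186² + 1.193² + 1.494² = 6.1043
Covariances σ_ij = r_ij · s_i · s_j:
  σ(X1,X2) = 0.137 × 1.021 × 1.186 = 0.1659
  σ(X1,X3) = 0.092 × 1.021 × 1.193 = 0.1121
  σ(X1,X4) = 0.276 × 1.021 × 1.494 = 0.4210
  σ(X2,X3) = 0.243 × 1.186 × 1.193 = 0.3438
  σ(X2,X4) = 0.195 × 1.186 × 1.494 = 0.3455
  σ(X3,X4) = 0.096 × 1.193 × 1.494 = 0.1711
σ²_T = Σσ²ᵢ + 2·Σσ_ij = 6.1043 + 2 × 1.5594 = 9.2231
α = (4/3)·(1 − 6.1043/9.2231) = 0.451

α = 0.451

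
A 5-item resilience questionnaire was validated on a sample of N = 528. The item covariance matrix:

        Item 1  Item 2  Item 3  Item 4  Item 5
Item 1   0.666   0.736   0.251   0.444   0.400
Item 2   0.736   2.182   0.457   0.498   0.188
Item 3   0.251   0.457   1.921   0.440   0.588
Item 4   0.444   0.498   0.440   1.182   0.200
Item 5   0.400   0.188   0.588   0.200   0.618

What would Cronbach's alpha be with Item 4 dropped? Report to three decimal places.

Remaining items: Item 1, Item 2, Item 3, Item 5 (k = 4).
ΣVar(i) = 0.666 + 2.182 + 1.921 + 0.618 = 5.387
σ²_T = 5.387 + 2 × 2.620 = 10.627
α (item deleted) = (4/3)·(1 − 5.387/10.627) = 0.657

Cronbach's alpha = 0.657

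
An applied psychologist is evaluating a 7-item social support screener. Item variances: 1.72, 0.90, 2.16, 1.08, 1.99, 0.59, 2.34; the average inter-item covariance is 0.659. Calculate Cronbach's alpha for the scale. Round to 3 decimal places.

Cronbach's alpha = 0.840

sum of item variances = 1.72 + 0.90 + 2.16 + 1.08 + 1.99 + 0.59 + 2.34 = 10.78
Sum of the 21 distinct covariances = 21 × 0.659 = 13.839
Var(T) = sum of item variances + 2·Σcov = 10.78 + 2 × 13.839 = 38.458
α = (7/6)·(1 − 10.78/38.458) = 0.840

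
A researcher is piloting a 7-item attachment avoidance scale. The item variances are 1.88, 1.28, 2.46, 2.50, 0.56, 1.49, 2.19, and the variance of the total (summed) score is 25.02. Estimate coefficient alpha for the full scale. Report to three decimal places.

α = 0.590

Σσ²ᵢ = 1.88 + 1.28 + 2.46 + 2.50 + 0.56 + 1.49 + 2.19 = 12.36
α = (k/(k−1))·(1 − Σσ²ᵢ/σ²_total) = (7/6)·(1 − 12.36/25.02) = 0.590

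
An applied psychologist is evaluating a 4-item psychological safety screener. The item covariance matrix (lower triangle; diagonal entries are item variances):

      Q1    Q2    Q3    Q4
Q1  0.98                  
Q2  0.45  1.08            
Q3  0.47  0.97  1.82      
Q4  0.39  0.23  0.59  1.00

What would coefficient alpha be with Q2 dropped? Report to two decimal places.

α = 0.65

Remaining items: Q1, Q3, Q4 (k = 3).
ΣVar(i) = 0.98 + 1.82 + 1.00 = 3.80
Var(T) = 3.80 + 2 × 1.45 = 6.70
α (item deleted) = (3/2)·(1 − 3.80/6.70) = 0.65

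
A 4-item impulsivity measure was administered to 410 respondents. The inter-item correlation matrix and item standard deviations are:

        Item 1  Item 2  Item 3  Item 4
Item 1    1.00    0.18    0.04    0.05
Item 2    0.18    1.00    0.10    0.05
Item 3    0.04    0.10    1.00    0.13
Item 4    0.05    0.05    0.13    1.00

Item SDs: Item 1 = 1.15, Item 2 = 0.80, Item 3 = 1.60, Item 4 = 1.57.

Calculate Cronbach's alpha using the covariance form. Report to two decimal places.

α = 0.26

Σσ²ᵢ = 1.15² + 0.80² + 1.60² + 1.57² = 6.9874
Covariances σ_ij = r_ij · s_i · s_j:
  σ(Item 1,Item 2) = 0.18 × 1.15 × 0.80 = 0.1656
  σ(Item 1,Item 3) = 0.04 × 1.15 × 1.60 = 0.0736
  σ(Item 1,Item 4) = 0.05 × 1.15 × 1.57 = 0.0903
  σ(Item 2,Item 3) = 0.10 × 0.80 × 1.60 = 0.1280
  σ(Item 2,Item 4) = 0.05 × 0.80 × 1.57 = 0.0628
  σ(Item 3,Item 4) = 0.13 × 1.60 × 1.57 = 0.3266
σ²_T = Σσ²ᵢ + 2·Σσ_ij = 6.9874 + 2 × 0.8469 = 8.6812
α = (4/3)·(1 − 6.9874/8.6812) = 0.26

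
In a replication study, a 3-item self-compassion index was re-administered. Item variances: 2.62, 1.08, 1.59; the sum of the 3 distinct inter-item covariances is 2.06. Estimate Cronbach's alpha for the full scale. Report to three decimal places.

α = 0.657

sum of item variances = 2.62 + 1.08 + 1.59 = 5.29
Sum of distinct covariances = 2.06
σ²_T = sum of item variances + 2·Σcov = 5.29 + 2 × 2.06 = 9.41
α = (3/2)·(1 − 5.29/9.41) = 0.657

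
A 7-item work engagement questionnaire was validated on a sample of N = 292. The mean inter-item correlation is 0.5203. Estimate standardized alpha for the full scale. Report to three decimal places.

α = 0.884

Standardized α = k·r̄ / (1 + (k−1)·r̄) = 7 × 0.5203 / (1 + 6 × 0.5203)
  = 3.6421 / 4.1218 = 0.884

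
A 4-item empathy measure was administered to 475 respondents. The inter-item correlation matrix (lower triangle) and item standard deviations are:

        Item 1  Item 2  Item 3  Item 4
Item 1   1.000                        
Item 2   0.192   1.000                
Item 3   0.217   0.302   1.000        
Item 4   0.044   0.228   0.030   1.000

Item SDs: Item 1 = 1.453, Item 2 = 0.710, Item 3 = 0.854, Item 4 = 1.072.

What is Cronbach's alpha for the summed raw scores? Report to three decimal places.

Σσ²ᵢ = 1.453² + 0.710² + 0.854² + 1.072² = 4.4938
Covariances σ_ij = r_ij · s_i · s_j:
  σ(Item 1,Item 2) = 0.192 × 1.453 × 0.710 = 0.1981
  σ(Item 1,Item 3) = 0.217 × 1.453 × 0.854 = 0.2693
  σ(Item 1,Item 4) = 0.044 × 1.453 × 1.072 = 0.0685
  σ(Item 2,Item 3) = 0.302 × 0.710 × 0.854 = 0.1831
  σ(Item 2,Item 4) = 0.228 × 0.710 × 1.072 = 0.1735
  σ(Item 3,Item 4) = 0.030 × 0.854 × 1.072 = 0.0275
σ²_T = Σσ²ᵢ + 2·Σσ_ij = 4.4938 + 2 × 0.9200 = 6.3338
α = (4/3)·(1 − 4.4938/6.3338) = 0.387

Cronbach's alpha = 0.387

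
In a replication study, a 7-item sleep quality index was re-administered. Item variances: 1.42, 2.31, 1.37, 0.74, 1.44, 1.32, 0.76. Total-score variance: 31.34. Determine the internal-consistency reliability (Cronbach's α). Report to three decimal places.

Σσ²ᵢ = 1.42 + 2.31 + 1.37 + 0.74 + 1.44 + 1.32 + 0.76 = 9.36
α = (k/(k−1))·(1 − Σσ²ᵢ/total variance) = (7/6)·(1 − 9.36/31.34) = 0.818

α = 0.818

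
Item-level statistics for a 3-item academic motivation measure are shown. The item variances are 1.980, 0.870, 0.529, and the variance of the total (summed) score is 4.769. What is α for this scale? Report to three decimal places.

ΣVar(i) = 1.980 + 0.870 + 0.529 = 3.379
α = (k/(k−1))·(1 − ΣVar(i)/σ²_total) = (3/2)·(1 − 3.379/4.769) = 0.437

α = 0.437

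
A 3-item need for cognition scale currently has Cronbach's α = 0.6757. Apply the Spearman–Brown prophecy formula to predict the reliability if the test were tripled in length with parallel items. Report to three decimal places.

Length factor m = 3
α' = m·α / (1 + (m−1)·α)
   = 3 × 0.6757 / (1 + (3 − 1) × 0.6757)
   = 2.0271 / 2.3514 = 0.862

predicted reliability = 0.862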